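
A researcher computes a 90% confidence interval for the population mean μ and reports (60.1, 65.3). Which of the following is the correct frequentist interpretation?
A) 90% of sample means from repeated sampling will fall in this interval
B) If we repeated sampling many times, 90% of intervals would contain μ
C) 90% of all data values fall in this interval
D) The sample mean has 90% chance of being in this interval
B

A) Wrong — coverage applies to intervals containing μ, not to future x̄ values.
B) Correct — this is the frequentist long-run coverage interpretation.
C) Wrong — a CI is about the parameter μ, not individual data values.
D) Wrong — x̄ is observed and sits in the interval by construction.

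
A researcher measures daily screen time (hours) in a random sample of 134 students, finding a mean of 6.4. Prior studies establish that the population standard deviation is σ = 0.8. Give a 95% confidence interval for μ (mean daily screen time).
(6.26, 6.54)

z-interval (σ known):
z* = 1.960 for 95% confidence

Margin of error = z* · σ/√n = 1.960 · 0.8/√134 = 0.14

CI: (6.4 - 0.14, 6.4 + 0.14) = (6.26, 6.54)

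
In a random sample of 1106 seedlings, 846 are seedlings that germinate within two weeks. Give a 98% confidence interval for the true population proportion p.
(0.735, 0.795)

Proportion CI:
p̂ = 846/1106 = 0.76492
SE = √(p̂(1-p̂)/n) = √(0.76492 · 0.23508 / 1106) = 0.01275

z* = 2.326
Margin = z* · SE = 2.326 · 0.01275 = 0.0297

CI: 0.76492 ± 0.0297 = (0.735, 0.795)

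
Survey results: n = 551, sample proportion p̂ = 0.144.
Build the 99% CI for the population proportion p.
(0.105, 0.183)

Proportion CI:
SE = √(p̂(1-p̂)/n) = √(0.144 · 0.856 / 551) = 0.01496

z* = 2.576
Margin = z* · SE = 2.576 · 0.01496 = 0.0385

CI: 0.144 ± 0.0385 = (0.105, 0.183)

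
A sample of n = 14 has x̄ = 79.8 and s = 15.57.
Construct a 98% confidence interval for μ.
(68.77, 90.83)

t-interval (σ unknown):
df = n - 1 = 13
t* = 2.650 for 98% confidence

Margin of error = t* · s/√n = 2.650 · 15.57/√14 = 11.03

CI: (68.77, 90.83)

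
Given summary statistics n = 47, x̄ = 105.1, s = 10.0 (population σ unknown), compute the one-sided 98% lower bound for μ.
μ ≥ 102.02

Lower bound (one-sided):
t* = 2.114 (one-sided for 98%)
Lower bound = x̄ - t* · s/√n = 105.1 - 2.114 · 10.0/√47 = 102.02

We are 98% confident that μ ≥ 102.02.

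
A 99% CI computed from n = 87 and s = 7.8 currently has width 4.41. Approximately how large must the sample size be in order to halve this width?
n ≈ 348

CI width ∝ 1/√n
To reduce width by factor 2, need √n to grow by 2 → need 2² = 4 times as many samples.

Current: n = 87, width = 4.41
New: n = 348, width ≈ 2.17

Width reduced by factor of 4.41/2.17 = 2.03.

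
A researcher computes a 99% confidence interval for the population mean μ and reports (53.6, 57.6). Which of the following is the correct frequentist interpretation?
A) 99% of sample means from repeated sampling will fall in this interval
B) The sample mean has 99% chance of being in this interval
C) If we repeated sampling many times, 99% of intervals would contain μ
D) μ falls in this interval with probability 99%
C

A) Wrong — coverage applies to intervals containing μ, not to future x̄ values.
B) Wrong — x̄ is observed and sits in the interval by construction.
C) Correct — this is the frequentist long-run coverage interpretation.
D) Wrong — μ is fixed; the randomness lives in the interval, not in μ.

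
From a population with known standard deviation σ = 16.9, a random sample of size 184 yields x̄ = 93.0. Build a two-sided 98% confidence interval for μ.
(90.10, 95.90)

z-interval (σ known):
z* = 2.326 for 98% confidence

Margin of error = z* · σ/√n = 2.326 · 16.9/√184 = 2.90

CI: (93.0 - 2.90, 93.0 + 2.90) = (90.10, 95.90)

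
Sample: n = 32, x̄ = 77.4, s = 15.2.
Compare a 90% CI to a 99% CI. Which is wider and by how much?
99% CI is wider by 5.64

df = 31
90% CI: t* = 1.696, (72.84, 81.96), width = 2 · t* · s/√n = 9.11
99% CI: t* = 2.744, (70.03, 84.77), width = 2 · t* · s/√n = 14.75

The 99% CI is wider by 14.75 - 9.11 = 5.64.
Higher confidence requires a wider interval.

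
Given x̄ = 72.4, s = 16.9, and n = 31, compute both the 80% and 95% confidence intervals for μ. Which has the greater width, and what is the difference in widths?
95% CI is wider by 4.45

df = 30
80% CI: t* = 1.310, (68.42, 76.38), width = 2 · t* · s/√n = 7.95
95% CI: t* = 2.042, (66.20, 78.60), width = 2 · t* · s/√n = 12.40

The 95% CI is wider by 12.40 - 7.95 = 4.45.
Higher confidence requires a wider interval.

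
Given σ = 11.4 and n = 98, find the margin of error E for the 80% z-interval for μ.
Margin of error = 1.48

Margin of error = z* · σ/√n
= 1.282 · 11.4/√98
= 1.282 · 11.4/9.8995
= 1.48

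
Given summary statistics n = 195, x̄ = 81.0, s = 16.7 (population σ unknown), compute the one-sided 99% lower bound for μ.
μ ≥ 78.19

Lower bound (one-sided):
t* = 2.346 (one-sided for 99%)
Lower bound = x̄ - t* · s/√n = 81.0 - 2.346 · 16.7/√195 = 78.19

We are 99% confident that μ ≥ 78.19.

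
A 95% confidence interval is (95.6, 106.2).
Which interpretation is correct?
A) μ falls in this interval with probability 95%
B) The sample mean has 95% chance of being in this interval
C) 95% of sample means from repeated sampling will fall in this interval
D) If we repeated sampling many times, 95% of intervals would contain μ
D

A) Wrong — μ is fixed; the randomness lives in the interval, not in μ.
B) Wrong — x̄ is observed and sits in the interval by construction.
C) Wrong — coverage applies to intervals containing μ, not to future x̄ values.
D) Correct — this is the frequentist long-run coverage interpretation.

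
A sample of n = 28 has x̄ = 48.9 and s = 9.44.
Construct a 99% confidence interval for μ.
(43.96, 53.84)

t-interval (σ unknown):
df = n - 1 = 27
t* = 2.771 for 99% confidence

Margin of error = t* · s/√n = 2.771 · 9.44/√28 = 4.94

CI: (43.96, 53.84)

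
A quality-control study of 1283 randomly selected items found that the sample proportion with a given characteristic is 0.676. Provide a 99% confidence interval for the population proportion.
(0.642, 0.710)

Proportion CI:
SE = √(p̂(1-p̂)/n) = √(0.676 · 0.324 / 1283) = 0.01307

z* = 2.576
Margin = z* · SE = 2.576 · 0.01307 = 0.0337

CI: 0.676 ± 0.0337 = (0.642, 0.710)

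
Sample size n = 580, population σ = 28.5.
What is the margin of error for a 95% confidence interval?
Margin of error = 2.32

Margin of error = z* · σ/√n
= 1.960 · 28.5/√580
= 1.960 · 28.5/24.0832
= 2.32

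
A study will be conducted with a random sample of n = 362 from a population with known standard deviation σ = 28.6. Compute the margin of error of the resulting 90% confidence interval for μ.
Margin of error = 2.47

Margin of error = z* · σ/√n
= 1.645 · 28.6/√362
= 1.645 · 28.6/19.0263
= 2.47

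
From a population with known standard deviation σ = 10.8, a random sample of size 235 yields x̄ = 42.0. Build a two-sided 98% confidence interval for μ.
(40.36, 43.64)

z-interval (σ known):
z* = 2.326 for 98% confidence

Margin of error = z* · σ/√n = 2.326 · 10.8/√235 = 1.64

CI: (42.0 - 1.64, 42.0 + 1.64) = (40.36, 43.64)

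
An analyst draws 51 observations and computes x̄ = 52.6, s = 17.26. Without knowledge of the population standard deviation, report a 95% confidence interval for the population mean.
(47.74, 57.46)

t-interval (σ unknown):
df = n - 1 = 50
t* = 2.009 for 95% confidence

Margin of error = t* · s/√n = 2.009 · 17.26/√51 = 4.86

CI: (47.74, 57.46)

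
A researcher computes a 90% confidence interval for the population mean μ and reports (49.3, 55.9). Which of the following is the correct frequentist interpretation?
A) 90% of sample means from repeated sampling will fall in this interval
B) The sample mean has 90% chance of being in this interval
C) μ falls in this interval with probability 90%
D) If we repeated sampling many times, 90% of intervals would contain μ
D

A) Wrong — coverage applies to intervals containing μ, not to future x̄ values.
B) Wrong — x̄ is observed and sits in the interval by construction.
C) Wrong — μ is fixed; the randomness lives in the interval, not in μ.
D) Correct — this is the frequentist long-run coverage interpretation.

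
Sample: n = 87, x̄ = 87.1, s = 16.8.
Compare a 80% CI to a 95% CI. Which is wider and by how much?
95% CI is wider by 2.51

df = 86
80% CI: t* = 1.291, (84.77, 89.43), width = 2 · t* · s/√n = 4.65
95% CI: t* = 1.988, (83.52, 90.68), width = 2 · t* · s/√n = 7.16

The 95% CI is wider by 7.16 - 4.65 = 2.51.
Higher confidence requires a wider interval.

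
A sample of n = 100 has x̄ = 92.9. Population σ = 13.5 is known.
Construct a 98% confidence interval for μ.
(89.76, 96.04)

z-interval (σ known):
z* = 2.326 for 98% confidence

Margin of error = z* · σ/√n = 2.326 · 13.5/√100 = 3.14

CI: (92.9 - 3.14, 92.9 + 3.14) = (89.76, 96.04)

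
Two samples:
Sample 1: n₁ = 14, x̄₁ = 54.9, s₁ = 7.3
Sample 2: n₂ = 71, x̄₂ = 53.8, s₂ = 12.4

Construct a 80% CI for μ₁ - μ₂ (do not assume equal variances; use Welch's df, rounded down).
(-2.10, 4.30)

Difference: x̄₁ - x̄₂ = 1.10
SE = √(s₁²/n₁ + s₂²/n₂) = √(7.3²/14 + 12.4²/71) = 2.4438
df = 30.19 → 30 (Welch–Satterthwaite, rounded down)
t* = 1.310

CI: 1.10 ± 1.310 · 2.4438 = 1.10 ± 3.20 = (-2.10, 4.30)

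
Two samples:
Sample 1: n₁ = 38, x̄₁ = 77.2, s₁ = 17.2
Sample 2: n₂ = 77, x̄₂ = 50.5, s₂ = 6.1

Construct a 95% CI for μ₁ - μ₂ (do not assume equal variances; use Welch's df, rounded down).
(20.89, 32.51)

Difference: x̄₁ - x̄₂ = 26.70
SE = √(s₁²/n₁ + s₂²/n₂) = √(17.2²/38 + 6.1²/77) = 2.8755
df = 41.66 → 41 (Welch–Satterthwaite, rounded down)
t* = 2.020

CI: 26.70 ± 2.020 · 2.8755 = 26.70 ± 5.81 = (20.89, 32.51)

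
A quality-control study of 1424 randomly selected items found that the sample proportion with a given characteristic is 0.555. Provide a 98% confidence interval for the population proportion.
(0.524, 0.586)

Proportion CI:
SE = √(p̂(1-p̂)/n) = √(0.555 · 0.445 / 1424) = 0.01317

z* = 2.326
Margin = z* · SE = 2.326 · 0.01317 = 0.0306

CI: 0.555 ± 0.0306 = (0.524, 0.586)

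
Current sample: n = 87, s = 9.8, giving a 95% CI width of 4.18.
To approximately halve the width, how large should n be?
n ≈ 348

CI width ∝ 1/√n
To reduce width by factor 2, need √n to grow by 2 → need 2² = 4 times as many samples.

Current: n = 87, width = 4.18
New: n = 348, width ≈ 2.07

Width reduced by factor of 4.18/2.07 = 2.02.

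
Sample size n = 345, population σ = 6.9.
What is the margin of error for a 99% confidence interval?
Margin of error = 0.96

Margin of error = z* · σ/√n
= 2.576 · 6.9/√345
= 2.576 · 6.9/18.5742
= 0.96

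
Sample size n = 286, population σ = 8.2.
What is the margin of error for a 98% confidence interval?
Margin of error = 1.13

Margin of error = z* · σ/√n
= 2.326 · 8.2/√286
= 2.326 · 8.2/16.9115
= 1.13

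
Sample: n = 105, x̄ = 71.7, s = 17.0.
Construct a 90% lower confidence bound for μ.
μ ≥ 69.56

Lower bound (one-sided):
t* = 1.290 (one-sided for 90%)
Lower bound = x̄ - t* · s/√n = 71.7 - 1.290 · 17.0/√105 = 69.56

We are 90% confident that μ ≥ 69.56.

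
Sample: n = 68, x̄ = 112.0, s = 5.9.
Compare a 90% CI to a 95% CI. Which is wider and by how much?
95% CI is wider by 0.47

df = 67
90% CI: t* = 1.668, (110.81, 113.19), width = 2 · t* · s/√n = 2.39
95% CI: t* = 1.996, (110.57, 113.43), width = 2 · t* · s/√n = 2.86

The 95% CI is wider by 2.86 - 2.39 = 0.47.
Higher confidence requires a wider interval.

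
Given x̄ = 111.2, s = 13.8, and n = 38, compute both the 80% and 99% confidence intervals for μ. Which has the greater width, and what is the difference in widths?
99% CI is wider by 6.32

df = 37
80% CI: t* = 1.305, (108.28, 114.12), width = 2 · t* · s/√n = 5.84
99% CI: t* = 2.715, (105.12, 117.28), width = 2 · t* · s/√n = 12.16

The 99% CI is wider by 12.16 - 5.84 = 6.32.
Higher confidence requires a wider interval.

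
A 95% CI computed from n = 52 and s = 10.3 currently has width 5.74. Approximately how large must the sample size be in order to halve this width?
n ≈ 208

CI width ∝ 1/√n
To reduce width by factor 2, need √n to grow by 2 → need 2² = 4 times as many samples.

Current: n = 52, width = 5.74
New: n = 208, width ≈ 2.82

Width reduced by factor of 5.74/2.82 = 2.04.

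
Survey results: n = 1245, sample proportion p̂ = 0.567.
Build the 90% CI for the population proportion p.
(0.544, 0.590)

Proportion CI:
SE = √(p̂(1-p̂)/n) = √(0.567 · 0.433 / 1245) = 0.01404

z* = 1.645
Margin = z* · SE = 1.645 · 0.01404 = 0.0231

CI: 0.567 ± 0.0231 = (0.544, 0.590)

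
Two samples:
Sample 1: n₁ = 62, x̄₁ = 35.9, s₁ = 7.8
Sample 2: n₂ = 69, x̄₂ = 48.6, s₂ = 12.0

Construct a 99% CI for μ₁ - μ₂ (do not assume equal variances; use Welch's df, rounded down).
(-17.29, -8.11)

Difference: x̄₁ - x̄₂ = -12.70
SE = √(s₁²/n₁ + s₂²/n₂) = √(7.8²/62 + 12.0²/69) = 1.7516
df = 117.92 → 117 (Welch–Satterthwaite, rounded down)
t* = 2.619

CI: -12.70 ± 2.619 · 1.7516 = -12.70 ± 4.59 = (-17.29, -8.11)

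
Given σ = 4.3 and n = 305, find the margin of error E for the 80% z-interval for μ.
Margin of error = 0.32

Margin of error = z* · σ/√n
= 1.282 · 4.3/√305
= 1.282 · 4.3/17.4642
= 0.32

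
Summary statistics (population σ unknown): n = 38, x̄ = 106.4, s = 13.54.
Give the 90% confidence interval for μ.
(102.69, 110.11)

t-interval (σ unknown):
df = n - 1 = 37
t* = 1.687 for 90% confidence

Margin of error = t* · s/√n = 1.687 · 13.54/√38 = 3.71

CI: (102.69, 110.11)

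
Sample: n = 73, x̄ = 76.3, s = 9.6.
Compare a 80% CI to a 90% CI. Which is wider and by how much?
90% CI is wider by 0.83

df = 72
80% CI: t* = 1.293, (74.85, 77.75), width = 2 · t* · s/√n = 2.91
90% CI: t* = 1.666, (74.43, 78.17), width = 2 · t* · s/√n = 3.74

The 90% CI is wider by 3.74 - 2.91 = 0.83.
Higher confidence requires a wider interval.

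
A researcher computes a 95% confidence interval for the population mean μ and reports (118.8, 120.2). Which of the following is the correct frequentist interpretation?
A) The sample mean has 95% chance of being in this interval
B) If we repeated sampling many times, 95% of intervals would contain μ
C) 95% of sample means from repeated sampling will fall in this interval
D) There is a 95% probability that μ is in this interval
B

A) Wrong — x̄ is observed and sits in the interval by construction.
B) Correct — this is the frequentist long-run coverage interpretation.
C) Wrong — coverage applies to intervals containing μ, not to future x̄ values.
D) Wrong — μ is fixed; the randomness lives in the interval, not in μ.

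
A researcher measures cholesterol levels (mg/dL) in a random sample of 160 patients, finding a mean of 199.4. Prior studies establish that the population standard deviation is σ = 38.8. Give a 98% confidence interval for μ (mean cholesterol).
(192.27, 206.53)

z-interval (σ known):
z* = 2.326 for 98% confidence

Margin of error = z* · σ/√n = 2.326 · 38.8/√160 = 7.13

CI: (199.4 - 7.13, 199.4 + 7.13) = (192.27, 206.53)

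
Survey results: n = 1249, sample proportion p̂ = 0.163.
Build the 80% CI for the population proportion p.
(0.150, 0.176)

Proportion CI:
SE = √(p̂(1-p̂)/n) = √(0.163 · 0.837 / 1249) = 0.01045

z* = 1.282
Margin = z* · SE = 1.282 · 0.01045 = 0.0134

CI: 0.163 ± 0.0134 = (0.150, 0.176)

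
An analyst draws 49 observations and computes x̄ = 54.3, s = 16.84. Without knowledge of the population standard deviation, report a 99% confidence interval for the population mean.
(47.85, 60.75)

t-interval (σ unknown):
df = n - 1 = 48
t* = 2.682 for 99% confidence

Margin of error = t* · s/√n = 2.682 · 16.84/√49 = 6.45

CI: (47.85, 60.75)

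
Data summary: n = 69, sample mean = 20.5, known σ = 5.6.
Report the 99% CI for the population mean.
(18.76, 22.24)

z-interval (σ known):
z* = 2.576 for 99% confidence

Margin of error = z* · σ/√n = 2.576 · 5.6/√69 = 1.74

CI: (20.5 - 1.74, 20.5 + 1.74) = (18.76, 22.24)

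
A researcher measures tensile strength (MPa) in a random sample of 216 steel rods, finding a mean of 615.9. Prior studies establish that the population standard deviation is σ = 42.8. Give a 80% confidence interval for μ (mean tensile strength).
(612.17, 619.63)

z-interval (σ known):
z* = 1.282 for 80% confidence

Margin of error = z* · σ/√n = 1.282 · 42.8/√216 = 3.73

CI: (615.9 - 3.73, 615.9 + 3.73) = (612.17, 619.63)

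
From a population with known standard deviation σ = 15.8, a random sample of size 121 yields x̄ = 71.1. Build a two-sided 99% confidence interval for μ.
(67.40, 74.80)

z-interval (σ known):
z* = 2.576 for 99% confidence

Margin of error = z* · σ/√n = 2.576 · 15.8/√121 = 3.70

CI: (71.1 - 3.70, 71.1 + 3.70) = (67.40, 74.80)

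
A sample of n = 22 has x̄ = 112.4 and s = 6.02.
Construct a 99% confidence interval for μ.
(108.77, 116.03)

t-interval (σ unknown):
df = n - 1 = 21
t* = 2.831 for 99% confidence

Margin of error = t* · s/√n = 2.831 · 6.02/√22 = 3.63

CI: (108.77, 116.03)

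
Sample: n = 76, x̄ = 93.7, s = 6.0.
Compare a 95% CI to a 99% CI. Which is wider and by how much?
99% CI is wider by 0.90

df = 75
95% CI: t* = 1.992, (92.33, 95.07), width = 2 · t* · s/√n = 2.74
99% CI: t* = 2.643, (91.88, 95.52), width = 2 · t* · s/√n = 3.64

The 99% CI is wider by 3.64 - 2.74 = 0.90.
Higher confidence requires a wider interval.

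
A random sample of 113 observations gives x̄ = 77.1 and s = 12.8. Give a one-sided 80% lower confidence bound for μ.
μ ≥ 76.08

Lower bound (one-sided):
t* = 0.845 (one-sided for 80%)
Lower bound = x̄ - t* · s/√n = 77.1 - 0.845 · 12.8/√113 = 76.08

We are 80% confident that μ ≥ 76.08.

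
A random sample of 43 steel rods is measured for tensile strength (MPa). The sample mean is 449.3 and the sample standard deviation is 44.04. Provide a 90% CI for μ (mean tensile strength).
(438.00, 460.60)

t-interval (σ unknown):
df = n - 1 = 42
t* = 1.682 for 90% confidence

Margin of error = t* · s/√n = 1.682 · 44.04/√43 = 11.30

CI: (438.00, 460.60)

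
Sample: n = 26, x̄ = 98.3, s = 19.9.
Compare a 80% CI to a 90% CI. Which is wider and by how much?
90% CI is wider by 3.06

df = 25
80% CI: t* = 1.316, (93.16, 103.44), width = 2 · t* · s/√n = 10.27
90% CI: t* = 1.708, (91.63, 104.97), width = 2 · t* · s/√n = 13.33

The 90% CI is wider by 13.33 - 10.27 = 3.06.
Higher confidence requires a wider interval.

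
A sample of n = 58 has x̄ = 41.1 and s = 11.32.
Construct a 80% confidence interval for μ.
(39.17, 43.03)

t-interval (σ unknown):
df = n - 1 = 57
t* = 1.297 for 80% confidence

Margin of error = t* · s/√n = 1.297 · 11.32/√58 = 1.93

CI: (39.17, 43.03)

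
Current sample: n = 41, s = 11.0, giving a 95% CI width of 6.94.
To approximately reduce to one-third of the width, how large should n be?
n ≈ 369

CI width ∝ 1/√n
To reduce width by factor 3, need √n to grow by 3 → need 3² = 9 times as many samples.

Current: n = 41, width = 6.94
New: n = 369, width ≈ 2.25

Width reduced by factor of 6.94/2.25 = 3.08.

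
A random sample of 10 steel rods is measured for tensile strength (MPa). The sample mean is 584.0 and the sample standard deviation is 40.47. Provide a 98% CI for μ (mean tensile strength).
(547.90, 620.10)

t-interval (σ unknown):
df = n - 1 = 9
t* = 2.821 for 98% confidence

Margin of error = t* · s/√n = 2.821 · 40.47/√10 = 36.10

CI: (547.90, 620.10)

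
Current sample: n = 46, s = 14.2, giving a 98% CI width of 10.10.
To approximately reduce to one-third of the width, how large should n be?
n ≈ 414

CI width ∝ 1/√n
To reduce width by factor 3, need √n to grow by 3 → need 3² = 9 times as many samples.

Current: n = 46, width = 10.10
New: n = 414, width ≈ 3.26

Width reduced by factor of 10.10/3.26 = 3.10.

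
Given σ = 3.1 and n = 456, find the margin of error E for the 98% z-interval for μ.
Margin of error = 0.34

Margin of error = z* · σ/√n
= 2.326 · 3.1/√456
= 2.326 · 3.1/21.3542
= 0.34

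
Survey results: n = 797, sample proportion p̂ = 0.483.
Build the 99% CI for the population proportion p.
(0.437, 0.529)

Proportion CI:
SE = √(p̂(1-p̂)/n) = √(0.483 · 0.517 / 797) = 0.01770

z* = 2.576
Margin = z* · SE = 2.576 · 0.01770 = 0.0456

CI: 0.483 ± 0.0456 = (0.437, 0.529)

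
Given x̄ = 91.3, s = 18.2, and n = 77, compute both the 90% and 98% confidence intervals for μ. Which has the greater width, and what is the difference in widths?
98% CI is wider by 2.95

df = 76
90% CI: t* = 1.665, (87.85, 94.75), width = 2 · t* · s/√n = 6.91
98% CI: t* = 2.376, (86.37, 96.23), width = 2 · t* · s/√n = 9.86

The 98% CI is wider by 9.86 - 6.91 = 2.95.
Higher confidence requires a wider interval.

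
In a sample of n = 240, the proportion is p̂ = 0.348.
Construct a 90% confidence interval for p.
(0.297, 0.399)

Proportion CI:
SE = √(p̂(1-p̂)/n) = √(0.348 · 0.652 / 240) = 0.03075

z* = 1.645
Margin = z* · SE = 1.645 · 0.03075 = 0.0506

CI: 0.348 ± 0.0506 = (0.297, 0.399)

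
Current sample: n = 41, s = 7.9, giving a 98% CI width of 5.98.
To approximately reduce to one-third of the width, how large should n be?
n ≈ 369

CI width ∝ 1/√n
To reduce width by factor 3, need √n to grow by 3 → need 3² = 9 times as many samples.

Current: n = 41, width = 5.98
New: n = 369, width ≈ 1.92

Width reduced by factor of 5.98/1.92 = 3.11.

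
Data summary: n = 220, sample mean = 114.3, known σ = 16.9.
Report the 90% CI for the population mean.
(112.43, 116.17)

z-interval (σ known):
z* = 1.645 for 90% confidence

Margin of error = z* · σ/√n = 1.645 · 16.9/√220 = 1.87

CI: (114.3 - 1.87, 114.3 + 1.87) = (112.43, 116.17)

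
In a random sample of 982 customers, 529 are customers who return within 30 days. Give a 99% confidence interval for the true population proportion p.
(0.498, 0.580)

Proportion CI:
p̂ = 529/982 = 0.53870
SE = √(p̂(1-p̂)/n) = √(0.53870 · 0.46130 / 982) = 0.01591

z* = 2.576
Margin = z* · SE = 2.576 · 0.01591 = 0.0410

CI: 0.53870 ± 0.0410 = (0.498, 0.580)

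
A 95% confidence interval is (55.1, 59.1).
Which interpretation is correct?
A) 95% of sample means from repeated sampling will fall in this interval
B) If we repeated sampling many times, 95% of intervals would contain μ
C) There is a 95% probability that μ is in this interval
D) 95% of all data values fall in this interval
B

A) Wrong — coverage applies to intervals containing μ, not to future x̄ values.
B) Correct — this is the frequentist long-run coverage interpretation.
C) Wrong — μ is fixed; the randomness lives in the interval, not in μ.
D) Wrong — a CI is about the parameter μ, not individual data values.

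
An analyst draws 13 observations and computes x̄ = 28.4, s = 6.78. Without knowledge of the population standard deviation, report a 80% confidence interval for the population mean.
(25.85, 30.95)

t-interval (σ unknown):
df = n - 1 = 12
t* = 1.356 for 80% confidence

Margin of error = t* · s/√n = 1.356 · 6.78/√13 = 2.55

CI: (25.85, 30.95)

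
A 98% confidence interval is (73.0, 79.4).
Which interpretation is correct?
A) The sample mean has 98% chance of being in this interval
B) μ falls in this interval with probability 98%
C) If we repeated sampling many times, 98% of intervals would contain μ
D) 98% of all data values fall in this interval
C

A) Wrong — x̄ is observed and sits in the interval by construction.
B) Wrong — μ is fixed; the randomness lives in the interval, not in μ.
C) Correct — this is the frequentist long-run coverage interpretation.
D) Wrong — a CI is about the parameter μ, not individual data values.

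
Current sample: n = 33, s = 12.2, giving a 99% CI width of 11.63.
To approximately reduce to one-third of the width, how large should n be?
n ≈ 297

CI width ∝ 1/√n
To reduce width by factor 3, need √n to grow by 3 → need 3² = 9 times as many samples.

Current: n = 33, width = 11.63
New: n = 297, width ≈ 3.67

Width reduced by factor of 11.63/3.67 = 3.17.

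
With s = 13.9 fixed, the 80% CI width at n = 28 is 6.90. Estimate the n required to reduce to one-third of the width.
n ≈ 252

CI width ∝ 1/√n
To reduce width by factor 3, need √n to grow by 3 → need 3² = 9 times as many samples.

Current: n = 28, width = 6.90
New: n = 252, width ≈ 2.25

Width reduced by factor of 6.90/2.25 = 3.07.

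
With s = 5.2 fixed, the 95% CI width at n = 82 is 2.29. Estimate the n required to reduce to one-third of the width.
n ≈ 738

CI width ∝ 1/√n
To reduce width by factor 3, need √n to grow by 3 → need 3² = 9 times as many samples.

Current: n = 82, width = 2.29
New: n = 738, width ≈ 0.75

Width reduced by factor of 2.29/0.75 = 3.05.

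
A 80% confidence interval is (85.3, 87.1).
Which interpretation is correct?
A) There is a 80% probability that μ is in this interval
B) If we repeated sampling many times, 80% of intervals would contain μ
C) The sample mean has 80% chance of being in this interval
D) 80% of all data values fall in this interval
B

A) Wrong — μ is fixed; the randomness lives in the interval, not in μ.
B) Correct — this is the frequentist long-run coverage interpretation.
C) Wrong — x̄ is observed and sits in the interval by construction.
D) Wrong — a CI is about the parameter μ, not individual data values.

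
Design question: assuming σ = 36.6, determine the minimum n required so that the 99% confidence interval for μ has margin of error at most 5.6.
n ≥ 284

For margin E ≤ 5.6:
n ≥ (z* · σ / E)²
n ≥ (2.576 · 36.6 / 5.6)²
n ≥ 283.45

Minimum n = 284 (rounding up)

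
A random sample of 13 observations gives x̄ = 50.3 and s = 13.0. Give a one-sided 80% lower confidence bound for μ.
μ ≥ 47.15

Lower bound (one-sided):
t* = 0.873 (one-sided for 80%)
Lower bound = x̄ - t* · s/√n = 50.3 - 0.873 · 13.0/√13 = 47.15

We are 80% confident that μ ≥ 47.15.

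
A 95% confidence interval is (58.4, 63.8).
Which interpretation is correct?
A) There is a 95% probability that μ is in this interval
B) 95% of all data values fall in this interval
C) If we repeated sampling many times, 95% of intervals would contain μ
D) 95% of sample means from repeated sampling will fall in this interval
C

A) Wrong — μ is fixed; the randomness lives in the interval, not in μ.
B) Wrong — a CI is about the parameter μ, not individual data values.
C) Correct — this is the frequentist long-run coverage interpretation.
D) Wrong — coverage applies to intervals containing μ, not to future x̄ values.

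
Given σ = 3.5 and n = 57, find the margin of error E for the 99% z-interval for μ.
Margin of error = 1.19

Margin of error = z* · σ/√n
= 2.576 · 3.5/√57
= 2.576 · 3.5/7.5498
= 1.19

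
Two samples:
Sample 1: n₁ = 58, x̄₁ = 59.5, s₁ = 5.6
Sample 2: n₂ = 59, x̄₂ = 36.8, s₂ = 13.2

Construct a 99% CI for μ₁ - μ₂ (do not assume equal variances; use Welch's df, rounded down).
(17.77, 27.63)

Difference: x̄₁ - x̄₂ = 22.70
SE = √(s₁²/n₁ + s₂²/n₂) = √(5.6²/58 + 13.2²/59) = 1.8692
df = 78.50 → 78 (Welch–Satterthwaite, rounded down)
t* = 2.640

CI: 22.70 ± 2.640 · 1.8692 = 22.70 ± 4.93 = (17.77, 27.63)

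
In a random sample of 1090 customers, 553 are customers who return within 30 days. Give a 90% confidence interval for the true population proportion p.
(0.482, 0.532)

Proportion CI:
p̂ = 553/1090 = 0.50734
SE = √(p̂(1-p̂)/n) = √(0.50734 · 0.49266 / 1090) = 0.01514

z* = 1.645
Margin = z* · SE = 1.645 · 0.01514 = 0.0249

CI: 0.50734 ± 0.0249 = (0.482, 0.532)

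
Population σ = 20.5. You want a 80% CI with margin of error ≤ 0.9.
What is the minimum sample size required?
n ≥ 853

For margin E ≤ 0.9:
n ≥ (z* · σ / E)²
n ≥ (1.282 · 20.5 / 0.9)²
n ≥ 852.70

Minimum n = 853 (rounding up)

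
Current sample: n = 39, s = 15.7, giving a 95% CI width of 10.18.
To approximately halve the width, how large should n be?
n ≈ 156

CI width ∝ 1/√n
To reduce width by factor 2, need √n to grow by 2 → need 2² = 4 times as many samples.

Current: n = 39, width = 10.18
New: n = 156, width ≈ 4.97

Width reduced by factor of 10.18/4.97 = 2.05.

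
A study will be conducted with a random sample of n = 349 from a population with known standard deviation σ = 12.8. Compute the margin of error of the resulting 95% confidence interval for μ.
Margin of error = 1.34

Margin of error = z* · σ/√n
= 1.960 · 12.8/√349
= 1.960 · 12.8/18.6815
= 1.34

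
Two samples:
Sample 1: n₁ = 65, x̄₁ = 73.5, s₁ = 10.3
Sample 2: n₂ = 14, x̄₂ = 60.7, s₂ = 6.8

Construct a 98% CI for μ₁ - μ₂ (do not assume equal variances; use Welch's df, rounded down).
(7.31, 18.29)

Difference: x̄₁ - x̄₂ = 12.80
SE = √(s₁²/n₁ + s₂²/n₂) = √(10.3²/65 + 6.8²/14) = 2.2215
df = 27.65 → 27 (Welch–Satterthwaite, rounded down)
t* = 2.473

CI: 12.80 ± 2.473 · 2.2215 = 12.80 ± 5.49 = (7.31, 18.29)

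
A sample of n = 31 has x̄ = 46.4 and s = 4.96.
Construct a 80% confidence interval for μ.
(45.23, 47.57)

t-interval (σ unknown):
df = n - 1 = 30
t* = 1.310 for 80% confidence

Margin of error = t* · s/√n = 1.310 · 4.96/√31 = 1.17

CI: (45.23, 47.57)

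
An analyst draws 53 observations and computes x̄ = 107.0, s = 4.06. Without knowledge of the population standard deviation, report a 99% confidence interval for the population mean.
(105.51, 108.49)

t-interval (σ unknown):
df = n - 1 = 52
t* = 2.674 for 99% confidence

Margin of error = t* · s/√n = 2.674 · 4.06/√53 = 1.49

CI: (105.51, 108.49)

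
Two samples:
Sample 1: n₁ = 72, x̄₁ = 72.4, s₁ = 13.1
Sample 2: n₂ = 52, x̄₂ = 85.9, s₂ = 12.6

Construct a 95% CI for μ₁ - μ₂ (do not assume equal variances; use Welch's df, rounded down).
(-18.12, -8.88)

Difference: x̄₁ - x̄₂ = -13.50
SE = √(s₁²/n₁ + s₂²/n₂) = √(13.1²/72 + 12.6²/52) = 2.3316
df = 112.47 → 112 (Welch–Satterthwaite, rounded down)
t* = 1.981

CI: -13.50 ± 1.981 · 2.3316 = -13.50 ± 4.62 = (-18.12, -8.88)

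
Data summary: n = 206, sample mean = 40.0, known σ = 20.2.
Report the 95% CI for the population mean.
(37.24, 42.76)

z-interval (σ known):
z* = 1.960 for 95% confidence

Margin of error = z* · σ/√n = 1.960 · 20.2/√206 = 2.76

CI: (40.0 - 2.76, 40.0 + 2.76) = (37.24, 42.76)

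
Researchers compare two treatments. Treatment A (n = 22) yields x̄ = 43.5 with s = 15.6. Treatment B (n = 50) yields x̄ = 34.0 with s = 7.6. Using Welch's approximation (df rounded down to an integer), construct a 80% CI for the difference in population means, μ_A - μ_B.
(4.90, 14.10)

Difference: x̄₁ - x̄₂ = 9.50
SE = √(s₁²/n₁ + s₂²/n₂) = √(15.6²/22 + 7.6²/50) = 3.4953
df = 25.50 → 25 (Welch–Satterthwaite, rounded down)
t* = 1.316

CI: 9.50 ± 1.316 · 3.4953 = 9.50 ± 4.60 = (4.90, 14.10)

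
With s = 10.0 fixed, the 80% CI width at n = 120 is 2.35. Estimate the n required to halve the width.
n ≈ 480

CI width ∝ 1/√n
To reduce width by factor 2, need √n to grow by 2 → need 2² = 4 times as many samples.

Current: n = 120, width = 2.35
New: n = 480, width ≈ 1.17

Width reduced by factor of 2.35/1.17 = 2.01.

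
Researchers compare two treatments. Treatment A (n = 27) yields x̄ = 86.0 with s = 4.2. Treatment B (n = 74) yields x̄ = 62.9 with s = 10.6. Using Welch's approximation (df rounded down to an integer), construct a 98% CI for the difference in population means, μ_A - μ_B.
(19.61, 26.59)

Difference: x̄₁ - x̄₂ = 23.10
SE = √(s₁²/n₁ + s₂²/n₂) = √(4.2²/27 + 10.6²/74) = 1.4737
df = 98.26 → 98 (Welch–Satterthwaite, rounded down)
t* = 2.365

CI: 23.10 ± 2.365 · 1.4737 = 23.10 ± 3.49 = (19.61, 26.59)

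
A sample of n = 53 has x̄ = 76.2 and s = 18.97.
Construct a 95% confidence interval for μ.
(70.97, 81.43)

t-interval (σ unknown):
df = n - 1 = 52
t* = 2.007 for 95% confidence

Margin of error = t* · s/√n = 2.007 · 18.97/√53 = 5.23

CI: (70.97, 81.43)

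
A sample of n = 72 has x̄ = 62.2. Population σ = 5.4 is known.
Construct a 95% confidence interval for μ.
(60.95, 63.45)

z-interval (σ known):
z* = 1.960 for 95% confidence

Margin of error = z* · σ/√n = 1.960 · 5.4/√72 = 1.25

CI: (62.2 - 1.25, 62.2 + 1.25) = (60.95, 63.45)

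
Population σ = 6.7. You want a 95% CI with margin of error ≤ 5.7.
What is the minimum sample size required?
n ≥ 6

For margin E ≤ 5.7:
n ≥ (z* · σ / E)²
n ≥ (1.960 · 6.7 / 5.7)²
n ≥ 5.31

Minimum n = 6 (rounding up)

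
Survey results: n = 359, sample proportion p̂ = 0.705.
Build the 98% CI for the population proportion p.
(0.649, 0.761)

Proportion CI:
SE = √(p̂(1-p̂)/n) = √(0.705 · 0.295 / 359) = 0.02407

z* = 2.326
Margin = z* · SE = 2.326 · 0.02407 = 0.0560

CI: 0.705 ± 0.0560 = (0.649, 0.761)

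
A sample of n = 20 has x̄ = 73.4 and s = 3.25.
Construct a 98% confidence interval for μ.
(71.55, 75.25)

t-interval (σ unknown):
df = n - 1 = 19
t* = 2.539 for 98% confidence

Margin of error = t* · s/√n = 2.539 · 3.25/√20 = 1.85

CI: (71.55, 75.25)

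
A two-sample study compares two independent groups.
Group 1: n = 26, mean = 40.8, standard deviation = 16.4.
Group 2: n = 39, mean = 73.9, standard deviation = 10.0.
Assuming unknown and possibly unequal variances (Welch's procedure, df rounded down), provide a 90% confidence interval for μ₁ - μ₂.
(-39.16, -27.04)

Difference: x̄₁ - x̄₂ = -33.10
SE = √(s₁²/n₁ + s₂²/n₂) = √(16.4²/26 + 10.0²/39) = 3.5929
df = 37.42 → 37 (Welch–Satterthwaite, rounded down)
t* = 1.687

CI: -33.10 ± 1.687 · 3.5929 = -33.10 ± 6.06 = (-39.16, -27.04)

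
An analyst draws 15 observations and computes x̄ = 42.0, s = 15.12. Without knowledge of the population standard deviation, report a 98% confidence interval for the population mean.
(31.76, 52.24)

t-interval (σ unknown):
df = n - 1 = 14
t* = 2.624 for 98% confidence

Margin of error = t* · s/√n = 2.624 · 15.12/√15 = 10.24

CI: (31.76, 52.24)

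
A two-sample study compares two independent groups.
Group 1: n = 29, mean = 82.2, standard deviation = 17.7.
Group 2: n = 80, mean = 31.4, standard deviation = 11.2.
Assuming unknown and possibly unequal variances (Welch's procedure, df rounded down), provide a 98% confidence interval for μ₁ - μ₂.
(42.24, 59.36)

Difference: x̄₁ - x̄₂ = 50.80
SE = √(s₁²/n₁ + s₂²/n₂) = √(17.7²/29 + 11.2²/80) = 3.5173
df = 36.45 → 36 (Welch–Satterthwaite, rounded down)
t* = 2.434

CI: 50.80 ± 2.434 · 3.5173 = 50.80 ± 8.56 = (42.24, 59.36)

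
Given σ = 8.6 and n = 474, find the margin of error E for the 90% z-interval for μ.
Margin of error = 0.65

Margin of error = z* · σ/√n
= 1.645 · 8.6/√474
= 1.645 · 8.6/21.7715
= 0.65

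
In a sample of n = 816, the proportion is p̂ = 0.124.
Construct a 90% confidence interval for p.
(0.105, 0.143)

Proportion CI:
SE = √(p̂(1-p̂)/n) = √(0.124 · 0.876 / 816) = 0.01154

z* = 1.645
Margin = z* · SE = 1.645 · 0.01154 = 0.0190

CI: 0.124 ± 0.0190 = (0.105, 0.143)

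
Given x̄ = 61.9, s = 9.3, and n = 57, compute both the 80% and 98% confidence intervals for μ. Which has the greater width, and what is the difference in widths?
98% CI is wider by 2.70

df = 56
80% CI: t* = 1.297, (60.30, 63.50), width = 2 · t* · s/√n = 3.20
98% CI: t* = 2.395, (58.95, 64.85), width = 2 · t* · s/√n = 5.90

The 98% CI is wider by 5.90 - 3.20 = 2.70.
Higher confidence requires a wider interval.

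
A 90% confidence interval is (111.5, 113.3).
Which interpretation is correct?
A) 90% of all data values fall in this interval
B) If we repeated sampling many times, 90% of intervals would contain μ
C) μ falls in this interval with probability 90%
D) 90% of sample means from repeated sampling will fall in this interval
B

A) Wrong — a CI is about the parameter μ, not individual data values.
B) Correct — this is the frequentist long-run coverage interpretation.
C) Wrong — μ is fixed; the randomness lives in the interval, not in μ.
D) Wrong — coverage applies to intervals containing μ, not to future x̄ values.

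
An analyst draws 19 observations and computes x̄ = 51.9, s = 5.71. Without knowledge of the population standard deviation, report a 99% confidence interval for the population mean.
(48.13, 55.67)

t-interval (σ unknown):
df = n - 1 = 18
t* = 2.878 for 99% confidence

Margin of error = t* · s/√n = 2.878 · 5.71/√19 = 3.77

CI: (48.13, 55.67)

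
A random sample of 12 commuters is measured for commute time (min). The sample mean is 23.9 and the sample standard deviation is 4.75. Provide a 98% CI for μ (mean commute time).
(20.17, 27.63)

t-interval (σ unknown):
df = n - 1 = 11
t* = 2.718 for 98% confidence

Margin of error = t* · s/√n = 2.718 · 4.75/√12 = 3.73

CI: (20.17, 27.63)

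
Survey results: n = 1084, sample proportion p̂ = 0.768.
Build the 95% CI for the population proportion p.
(0.743, 0.793)

Proportion CI:
SE = √(p̂(1-p̂)/n) = √(0.768 · 0.232 / 1084) = 0.01282

z* = 1.960
Margin = z* · SE = 1.960 · 0.01282 = 0.0251

CI: 0.768 ± 0.0251 = (0.743, 0.793)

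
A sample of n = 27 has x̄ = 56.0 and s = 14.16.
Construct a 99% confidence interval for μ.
(48.43, 63.57)

t-interval (σ unknown):
df = n - 1 = 26
t* = 2.779 for 99% confidence

Margin of error = t* · s/√n = 2.779 · 14.16/√27 = 7.57

CI: (48.43, 63.57)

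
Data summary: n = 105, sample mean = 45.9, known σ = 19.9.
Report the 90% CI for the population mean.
(42.71, 49.09)

z-interval (σ known):
z* = 1.645 for 90% confidence

Margin of error = z* · σ/√n = 1.645 · 19.9/√105 = 3.19

CI: (45.9 - 3.19, 45.9 + 3.19) = (42.71, 49.09)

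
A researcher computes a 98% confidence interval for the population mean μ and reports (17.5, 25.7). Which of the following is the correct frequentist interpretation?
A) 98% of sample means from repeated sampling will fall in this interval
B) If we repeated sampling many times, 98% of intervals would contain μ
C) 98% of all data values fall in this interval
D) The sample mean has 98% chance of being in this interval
B

A) Wrong — coverage applies to intervals containing μ, not to future x̄ values.
B) Correct — this is the frequentist long-run coverage interpretation.
C) Wrong — a CI is about the parameter μ, not individual data values.
D) Wrong — x̄ is observed and sits in the interval by construction.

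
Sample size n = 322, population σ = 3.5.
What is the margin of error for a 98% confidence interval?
Margin of error = 0.45

Margin of error = z* · σ/√n
= 2.326 · 3.5/√322
= 2.326 · 3.5/17.9444
= 0.45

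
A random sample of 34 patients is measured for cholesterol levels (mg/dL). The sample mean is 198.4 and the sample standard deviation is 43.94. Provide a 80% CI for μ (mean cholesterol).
(188.54, 208.26)

t-interval (σ unknown):
df = n - 1 = 33
t* = 1.308 for 80% confidence

Margin of error = t* · s/√n = 1.308 · 43.94/√34 = 9.86

CI: (188.54, 208.26)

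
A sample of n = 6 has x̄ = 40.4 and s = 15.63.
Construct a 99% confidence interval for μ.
(14.67, 66.13)

t-interval (σ unknown):
df = n - 1 = 5
t* = 4.032 for 99% confidence

Margin of error = t* · s/√n = 4.032 · 15.63/√6 = 25.73

CI: (14.67, 66.13)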